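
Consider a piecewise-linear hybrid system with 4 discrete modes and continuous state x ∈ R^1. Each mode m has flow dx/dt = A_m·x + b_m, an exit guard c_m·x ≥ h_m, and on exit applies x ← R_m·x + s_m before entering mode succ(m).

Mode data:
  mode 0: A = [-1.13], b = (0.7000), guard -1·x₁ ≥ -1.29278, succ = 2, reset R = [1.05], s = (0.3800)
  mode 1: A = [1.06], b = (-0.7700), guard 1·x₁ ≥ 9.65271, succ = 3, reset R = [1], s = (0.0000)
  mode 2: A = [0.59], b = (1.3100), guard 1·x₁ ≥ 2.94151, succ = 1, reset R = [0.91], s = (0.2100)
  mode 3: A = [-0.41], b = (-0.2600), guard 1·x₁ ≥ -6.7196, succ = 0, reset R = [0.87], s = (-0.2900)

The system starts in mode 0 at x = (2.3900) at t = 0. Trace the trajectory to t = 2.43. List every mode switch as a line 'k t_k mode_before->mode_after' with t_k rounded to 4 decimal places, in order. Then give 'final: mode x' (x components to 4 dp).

Mode 0: guard c·x = -1.2928 hit at Δt = 0.8556 (t = 0.8556), x⁻ = (1.2928) → reset → x⁺ = (1.7374), jump to mode 2
Mode 2: guard c·x = 2.9415 hit at Δt = 0.4502 (t = 1.3058), x⁻ = (2.9415) → reset → x⁺ = (2.8868), jump to mode 1
Mode 1: flow for 1.1242 to horizon, guard not reached → x = (7.8394)

1 0.8556 0->2
2 1.3058 2->1
final: 1 7.8394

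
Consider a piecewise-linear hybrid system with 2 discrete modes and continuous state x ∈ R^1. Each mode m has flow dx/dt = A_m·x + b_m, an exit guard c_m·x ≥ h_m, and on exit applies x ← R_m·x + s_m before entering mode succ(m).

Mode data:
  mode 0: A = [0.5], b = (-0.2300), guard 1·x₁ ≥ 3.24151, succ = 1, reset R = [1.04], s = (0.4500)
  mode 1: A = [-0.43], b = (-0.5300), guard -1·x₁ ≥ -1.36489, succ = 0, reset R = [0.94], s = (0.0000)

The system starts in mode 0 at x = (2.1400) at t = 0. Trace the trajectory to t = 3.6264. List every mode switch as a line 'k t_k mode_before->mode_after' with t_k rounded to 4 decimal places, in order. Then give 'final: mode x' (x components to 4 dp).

Mode 0: guard c·x = 3.2415 hit at Δt = 1.0084 (t = 1.0084), x⁻ = (3.2415) → reset → x⁺ = (3.8212), jump to mode 1
Mode 1: guard c·x = -1.3649 hit at Δt = 1.5479 (t = 2.5563), x⁻ = (1.3649) → reset → x⁺ = (1.2830), jump to mode 0
Mode 0: flow for 1.0701 to horizon, guard not reached → x = (1.8653)

1 1.0084 0->1
2 2.5563 1->0
final: 0 1.8653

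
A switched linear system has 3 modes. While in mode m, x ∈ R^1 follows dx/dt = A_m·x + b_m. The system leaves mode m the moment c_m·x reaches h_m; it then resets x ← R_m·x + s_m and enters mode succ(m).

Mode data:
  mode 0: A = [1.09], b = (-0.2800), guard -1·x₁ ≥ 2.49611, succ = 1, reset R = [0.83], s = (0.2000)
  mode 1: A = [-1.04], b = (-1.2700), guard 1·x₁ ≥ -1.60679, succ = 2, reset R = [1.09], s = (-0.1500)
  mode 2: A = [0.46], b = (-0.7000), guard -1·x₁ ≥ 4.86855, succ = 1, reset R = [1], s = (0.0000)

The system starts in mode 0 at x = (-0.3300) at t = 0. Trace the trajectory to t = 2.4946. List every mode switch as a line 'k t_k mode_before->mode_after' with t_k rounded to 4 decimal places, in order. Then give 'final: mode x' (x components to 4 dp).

1 1.4180 0->1
2 1.9209 1->2
final: 2 -2.9352

Mode 0: guard c·x = 2.4961 hit at Δt = 1.4180 (t = 1.4180), x⁻ = (-2.4961) → reset → x⁺ = (-1.8718), jump to mode 1
Mode 1: guard c·x = -1.6068 hit at Δt = 0.5029 (t = 1.9209), x⁻ = (-1.6068) → reset → x⁺ = (-1.9014), jump to mode 2
Mode 2: flow for 0.5737 to horizon, guard not reached → x = (-2.9352)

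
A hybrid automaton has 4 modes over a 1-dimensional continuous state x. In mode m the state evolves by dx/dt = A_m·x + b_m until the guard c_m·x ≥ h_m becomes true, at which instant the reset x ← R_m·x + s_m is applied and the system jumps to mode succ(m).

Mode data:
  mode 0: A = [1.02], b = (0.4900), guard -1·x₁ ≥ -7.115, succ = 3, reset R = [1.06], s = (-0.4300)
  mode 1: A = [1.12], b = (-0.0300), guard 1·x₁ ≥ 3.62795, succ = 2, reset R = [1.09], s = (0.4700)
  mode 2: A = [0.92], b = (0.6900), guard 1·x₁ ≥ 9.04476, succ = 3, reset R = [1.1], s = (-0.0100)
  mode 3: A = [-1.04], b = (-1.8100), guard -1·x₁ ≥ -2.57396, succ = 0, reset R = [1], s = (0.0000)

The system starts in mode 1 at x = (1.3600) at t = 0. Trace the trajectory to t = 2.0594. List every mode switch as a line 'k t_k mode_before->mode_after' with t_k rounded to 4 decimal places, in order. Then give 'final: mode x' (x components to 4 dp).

Mode 1: guard c·x = 3.6279 hit at Δt = 0.8872 (t = 0.8872), x⁻ = (3.6279) → reset → x⁺ = (4.4245), jump to mode 2
Mode 2: guard c·x = 9.0448 hit at Δt = 0.6936 (t = 1.5808), x⁻ = (9.0448) → reset → x⁺ = (9.9392), jump to mode 3
Mode 3: flow for 0.4786 to horizon, guard not reached → x = (5.3597)

1 0.8872 1->2
2 1.5808 2->3
final: 3 5.3597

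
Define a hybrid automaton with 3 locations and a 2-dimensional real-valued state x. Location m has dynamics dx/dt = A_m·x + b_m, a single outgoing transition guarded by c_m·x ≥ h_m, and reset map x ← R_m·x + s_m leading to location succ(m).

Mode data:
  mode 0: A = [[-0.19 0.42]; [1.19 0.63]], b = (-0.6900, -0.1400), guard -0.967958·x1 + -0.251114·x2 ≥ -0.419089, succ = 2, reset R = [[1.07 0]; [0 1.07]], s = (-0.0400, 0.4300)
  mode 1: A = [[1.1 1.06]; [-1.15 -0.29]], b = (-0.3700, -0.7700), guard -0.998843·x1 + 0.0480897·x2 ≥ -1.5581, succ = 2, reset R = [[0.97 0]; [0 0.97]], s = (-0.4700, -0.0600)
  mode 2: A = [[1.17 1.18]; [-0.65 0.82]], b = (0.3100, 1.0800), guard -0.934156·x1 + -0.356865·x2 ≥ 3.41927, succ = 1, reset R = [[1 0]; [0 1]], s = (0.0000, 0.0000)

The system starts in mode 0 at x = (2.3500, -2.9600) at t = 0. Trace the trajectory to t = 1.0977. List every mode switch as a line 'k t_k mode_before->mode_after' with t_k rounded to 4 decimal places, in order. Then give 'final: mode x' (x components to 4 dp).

1 0.5250 0->2
final: 2 -0.3886 -3.7590

Mode 0: guard c·x = -0.4191 hit at Δt = 0.5250 (t = 0.5250), x⁻ = (1.1813, -2.8845) → reset → x⁺ = (1.2240, -2.6565), jump to mode 2
Mode 2: flow for 0.5727 to horizon, guard not reached → x = (-0.3886, -3.7590)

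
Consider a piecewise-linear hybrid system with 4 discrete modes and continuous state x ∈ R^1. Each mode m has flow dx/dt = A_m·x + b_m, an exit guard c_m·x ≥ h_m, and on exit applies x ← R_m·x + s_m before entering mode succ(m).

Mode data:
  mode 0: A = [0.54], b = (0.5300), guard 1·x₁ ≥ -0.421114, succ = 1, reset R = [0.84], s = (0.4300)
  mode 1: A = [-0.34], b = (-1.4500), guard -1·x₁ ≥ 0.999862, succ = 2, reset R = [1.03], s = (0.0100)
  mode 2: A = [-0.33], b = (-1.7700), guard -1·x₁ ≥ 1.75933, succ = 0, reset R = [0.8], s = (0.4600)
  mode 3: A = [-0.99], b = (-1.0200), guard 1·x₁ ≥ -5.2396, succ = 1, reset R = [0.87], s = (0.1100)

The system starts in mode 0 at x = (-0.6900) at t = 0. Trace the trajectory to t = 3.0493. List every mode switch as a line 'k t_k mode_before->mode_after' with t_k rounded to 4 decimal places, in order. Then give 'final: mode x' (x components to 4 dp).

Mode 0: guard c·x = -0.4211 hit at Δt = 1.2104 (t = 1.2104), x⁻ = (-0.4211) → reset → x⁺ = (0.0763), jump to mode 1
Mode 1: guard c·x = 0.9999 hit at Δt = 0.8379 (t = 2.0483), x⁻ = (-0.9999) → reset → x⁺ = (-1.0199), jump to mode 2
Mode 2: guard c·x = 1.7593 hit at Δt = 0.5655 (t = 2.6138), x⁻ = (-1.7593) → reset → x⁺ = (-0.9475), jump to mode 0
Mode 0: flow for 0.4355 to horizon, guard not reached → x = (-0.9384)

1 1.2104 0->1
2 2.0483 1->2
3 2.6138 2->0
final: 0 -0.9384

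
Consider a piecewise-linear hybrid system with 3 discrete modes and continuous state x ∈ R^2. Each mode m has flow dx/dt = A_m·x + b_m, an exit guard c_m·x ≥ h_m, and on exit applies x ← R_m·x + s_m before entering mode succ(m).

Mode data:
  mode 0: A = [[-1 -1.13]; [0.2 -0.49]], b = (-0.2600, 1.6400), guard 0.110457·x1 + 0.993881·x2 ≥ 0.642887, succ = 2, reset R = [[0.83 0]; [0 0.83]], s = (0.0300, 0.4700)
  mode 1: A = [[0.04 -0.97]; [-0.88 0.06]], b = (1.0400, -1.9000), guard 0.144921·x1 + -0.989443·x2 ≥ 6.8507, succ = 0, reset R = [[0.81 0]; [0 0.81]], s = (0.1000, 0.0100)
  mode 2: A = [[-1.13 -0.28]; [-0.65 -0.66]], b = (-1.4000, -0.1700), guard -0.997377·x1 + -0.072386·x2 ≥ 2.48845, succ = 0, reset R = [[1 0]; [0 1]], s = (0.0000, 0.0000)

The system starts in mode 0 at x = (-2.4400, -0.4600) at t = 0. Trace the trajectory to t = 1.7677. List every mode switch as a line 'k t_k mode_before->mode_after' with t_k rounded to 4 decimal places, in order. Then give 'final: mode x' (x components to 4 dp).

1 1.0246 0->2
final: 2 -1.2924 1.0406

Mode 0: guard c·x = 0.6429 hit at Δt = 1.0246 (t = 1.0246), x⁻ = (-1.2606, 0.7869) → reset → x⁺ = (-1.0163, 1.1232), jump to mode 2
Mode 2: flow for 0.7431 to horizon, guard not reached → x = (-1.2924, 1.0406)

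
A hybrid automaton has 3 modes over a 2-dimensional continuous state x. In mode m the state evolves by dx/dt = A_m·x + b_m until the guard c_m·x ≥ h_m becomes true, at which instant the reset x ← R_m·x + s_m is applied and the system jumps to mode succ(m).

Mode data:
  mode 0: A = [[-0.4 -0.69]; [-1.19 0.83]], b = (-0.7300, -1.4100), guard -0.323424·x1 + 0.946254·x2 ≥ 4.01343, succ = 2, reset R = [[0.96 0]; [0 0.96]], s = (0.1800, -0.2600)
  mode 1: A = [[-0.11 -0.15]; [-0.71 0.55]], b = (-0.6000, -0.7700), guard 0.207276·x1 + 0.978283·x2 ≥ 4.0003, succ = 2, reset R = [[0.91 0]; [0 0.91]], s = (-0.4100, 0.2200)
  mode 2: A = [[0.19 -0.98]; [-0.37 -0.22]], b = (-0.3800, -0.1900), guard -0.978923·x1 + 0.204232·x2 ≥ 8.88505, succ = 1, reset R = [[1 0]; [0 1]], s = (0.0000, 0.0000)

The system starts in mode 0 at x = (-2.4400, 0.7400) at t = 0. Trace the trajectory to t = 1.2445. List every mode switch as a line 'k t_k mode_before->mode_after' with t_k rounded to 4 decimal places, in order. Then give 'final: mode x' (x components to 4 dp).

Mode 0: guard c·x = 4.0134 hit at Δt = 0.7465 (t = 0.7465), x⁻ = (-3.1041, 3.1804) → reset → x⁺ = (-2.7999, 2.7932), jump to mode 2
Mode 2: flow for 0.4980 to horizon, guard not reached → x = (-4.7622, 3.0721)

1 0.7465 0->2
final: 2 -4.7622 3.0721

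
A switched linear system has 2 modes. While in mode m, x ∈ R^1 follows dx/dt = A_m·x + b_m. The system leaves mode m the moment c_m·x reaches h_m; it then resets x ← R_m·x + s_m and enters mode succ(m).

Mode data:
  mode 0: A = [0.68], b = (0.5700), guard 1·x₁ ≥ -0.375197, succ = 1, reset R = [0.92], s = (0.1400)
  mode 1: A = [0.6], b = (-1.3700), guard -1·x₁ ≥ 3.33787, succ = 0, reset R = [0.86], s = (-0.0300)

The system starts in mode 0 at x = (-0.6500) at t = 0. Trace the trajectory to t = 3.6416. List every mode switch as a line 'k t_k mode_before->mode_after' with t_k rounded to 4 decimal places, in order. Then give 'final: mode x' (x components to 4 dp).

Mode 0: guard c·x = -0.3752 hit at Δt = 1.3237 (t = 1.3237), x⁻ = (-0.3752) → reset → x⁺ = (-0.2052), jump to mode 1
Mode 1: guard c·x = 3.3379 hit at Δt = 1.3581 (t = 2.6818), x⁻ = (-3.3379) → reset → x⁺ = (-2.9006), jump to mode 0
Mode 0: flow for 0.9598 to horizon, guard not reached → x = (-4.7993)

1 1.3237 0->1
2 2.6818 1->0
final: 0 -4.7993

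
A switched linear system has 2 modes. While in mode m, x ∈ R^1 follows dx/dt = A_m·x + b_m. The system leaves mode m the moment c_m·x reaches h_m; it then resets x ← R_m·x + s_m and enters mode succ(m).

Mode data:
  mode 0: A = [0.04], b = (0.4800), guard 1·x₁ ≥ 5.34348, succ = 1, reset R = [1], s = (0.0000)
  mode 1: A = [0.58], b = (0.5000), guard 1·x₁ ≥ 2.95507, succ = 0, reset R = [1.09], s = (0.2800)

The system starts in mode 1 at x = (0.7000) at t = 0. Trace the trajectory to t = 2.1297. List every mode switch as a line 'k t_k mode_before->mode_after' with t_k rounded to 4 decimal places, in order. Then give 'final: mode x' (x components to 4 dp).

Mode 1: guard c·x = 2.9551 hit at Δt = 1.5405 (t = 1.5405), x⁻ = (2.9551) → reset → x⁺ = (3.5010), jump to mode 0
Mode 0: flow for 0.5892 to horizon, guard not reached → x = (3.8707)

1 1.5405 1->0
final: 0 3.8707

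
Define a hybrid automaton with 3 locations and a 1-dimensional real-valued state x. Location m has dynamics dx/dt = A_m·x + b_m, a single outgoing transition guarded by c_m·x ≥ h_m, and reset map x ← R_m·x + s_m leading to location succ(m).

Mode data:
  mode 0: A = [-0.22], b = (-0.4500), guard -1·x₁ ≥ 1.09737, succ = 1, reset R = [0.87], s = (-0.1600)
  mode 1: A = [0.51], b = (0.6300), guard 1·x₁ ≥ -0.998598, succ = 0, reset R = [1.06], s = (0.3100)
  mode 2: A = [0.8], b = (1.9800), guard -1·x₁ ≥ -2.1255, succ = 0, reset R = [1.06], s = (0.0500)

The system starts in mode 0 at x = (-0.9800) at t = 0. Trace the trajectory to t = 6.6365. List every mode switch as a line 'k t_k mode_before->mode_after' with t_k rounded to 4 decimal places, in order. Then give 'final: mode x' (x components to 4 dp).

1 0.5305 0->1
2 1.8530 1->0
3 3.2771 0->1
4 4.5996 1->0
5 6.0238 0->1
final: 1 -1.0705

Mode 0: guard c·x = 1.0974 hit at Δt = 0.5305 (t = 0.5305), x⁻ = (-1.0974) → reset → x⁺ = (-1.1147), jump to mode 1
Mode 1: guard c·x = -0.9986 hit at Δt = 1.3224 (t = 1.8530), x⁻ = (-0.9986) → reset → x⁺ = (-0.7485), jump to mode 0
Mode 0: guard c·x = 1.0974 hit at Δt = 1.4242 (t = 3.2771), x⁻ = (-1.0974) → reset → x⁺ = (-1.1147), jump to mode 1
Mode 1: guard c·x = -0.9986 hit at Δt = 1.3224 (t = 4.5996), x⁻ = (-0.9986) → reset → x⁺ = (-0.7485), jump to mode 0
Mode 0: guard c·x = 1.0974 hit at Δt = 1.4242 (t = 6.0238), x⁻ = (-1.0974) → reset → x⁺ = (-1.1147), jump to mode 1
Mode 1: flow for 0.6127 to horizon, guard not reached → x = (-1.0705)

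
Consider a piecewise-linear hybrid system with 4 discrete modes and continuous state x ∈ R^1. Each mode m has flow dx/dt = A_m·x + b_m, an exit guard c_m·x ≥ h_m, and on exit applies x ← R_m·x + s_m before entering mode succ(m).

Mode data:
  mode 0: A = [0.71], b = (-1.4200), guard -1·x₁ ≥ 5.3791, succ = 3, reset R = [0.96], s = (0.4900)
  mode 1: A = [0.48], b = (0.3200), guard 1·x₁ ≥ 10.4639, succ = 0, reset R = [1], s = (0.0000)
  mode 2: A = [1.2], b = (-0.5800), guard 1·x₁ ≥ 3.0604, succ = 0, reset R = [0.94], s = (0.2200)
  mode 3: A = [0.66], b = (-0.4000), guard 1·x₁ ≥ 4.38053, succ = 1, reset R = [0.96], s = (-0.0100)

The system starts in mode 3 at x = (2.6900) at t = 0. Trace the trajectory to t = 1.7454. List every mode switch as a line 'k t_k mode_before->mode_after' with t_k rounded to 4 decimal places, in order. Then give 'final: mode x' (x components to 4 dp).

Mode 3: guard c·x = 4.3805 hit at Δt = 0.9000 (t = 0.9000), x⁻ = (4.3805) → reset → x⁺ = (4.1953), jump to mode 1
Mode 1: flow for 0.8454 to horizon, guard not reached → x = (6.6287)

1 0.9000 3->1
final: 1 6.6287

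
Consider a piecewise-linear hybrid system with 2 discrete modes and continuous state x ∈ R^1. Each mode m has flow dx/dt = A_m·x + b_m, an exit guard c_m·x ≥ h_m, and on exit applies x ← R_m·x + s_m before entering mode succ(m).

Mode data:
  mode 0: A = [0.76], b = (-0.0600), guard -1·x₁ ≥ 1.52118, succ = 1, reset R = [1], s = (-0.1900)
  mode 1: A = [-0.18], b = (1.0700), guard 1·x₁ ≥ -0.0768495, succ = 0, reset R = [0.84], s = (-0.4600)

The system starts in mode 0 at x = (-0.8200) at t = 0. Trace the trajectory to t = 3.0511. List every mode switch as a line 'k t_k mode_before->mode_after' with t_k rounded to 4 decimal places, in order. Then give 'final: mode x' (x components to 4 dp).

1 0.7587 0->1
2 2.0928 1->0
final: 0 -1.1712

Mode 0: guard c·x = 1.5212 hit at Δt = 0.7587 (t = 0.7587), x⁻ = (-1.5212) → reset → x⁺ = (-1.7112), jump to mode 1
Mode 1: guard c·x = -0.0768 hit at Δt = 1.3341 (t = 2.0928), x⁻ = (-0.0768) → reset → x⁺ = (-0.5246), jump to mode 0
Mode 0: flow for 0.9583 to horizon, guard not reached → x = (-1.1712)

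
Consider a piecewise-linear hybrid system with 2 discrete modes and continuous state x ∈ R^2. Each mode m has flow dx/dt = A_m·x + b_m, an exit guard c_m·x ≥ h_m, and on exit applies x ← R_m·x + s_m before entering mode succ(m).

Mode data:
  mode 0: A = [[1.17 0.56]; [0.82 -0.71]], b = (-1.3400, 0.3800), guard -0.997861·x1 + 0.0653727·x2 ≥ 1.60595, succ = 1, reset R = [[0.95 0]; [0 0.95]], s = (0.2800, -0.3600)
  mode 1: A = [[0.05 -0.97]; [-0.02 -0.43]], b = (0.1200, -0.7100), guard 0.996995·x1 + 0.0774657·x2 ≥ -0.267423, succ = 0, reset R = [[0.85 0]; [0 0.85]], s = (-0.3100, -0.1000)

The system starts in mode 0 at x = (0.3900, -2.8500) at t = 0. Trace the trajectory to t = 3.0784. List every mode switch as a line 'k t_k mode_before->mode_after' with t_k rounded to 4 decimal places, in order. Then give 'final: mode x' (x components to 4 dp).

1 0.6524 0->1
2 1.2505 1->0
3 1.6295 0->1
4 2.2935 1->0
5 2.6757 0->1
final: 1 -0.6540 -1.6666

Mode 0: guard c·x = 1.6059 hit at Δt = 0.6524 (t = 0.6524), x⁻ = (-1.7321, -1.8726) → reset → x⁺ = (-1.3655, -2.1390), jump to mode 1
Mode 1: guard c·x = -0.2674 hit at Δt = 0.5981 (t = 1.2505), x⁻ = (-0.1112, -2.0209) → reset → x⁺ = (-0.4045, -1.8177), jump to mode 0
Mode 0: guard c·x = 1.6059 hit at Δt = 0.3790 (t = 1.6295), x⁻ = (-1.7107, -1.5470) → reset → x⁺ = (-1.3452, -1.8296), jump to mode 1
Mode 1: guard c·x = -0.2674 hit at Δt = 0.6640 (t = 2.2935), x⁻ = (-0.1301, -1.7771) → reset → x⁺ = (-0.4206, -1.6105), jump to mode 0
Mode 0: guard c·x = 1.6059 hit at Δt = 0.3822 (t = 2.6757), x⁻ = (-1.7003, -1.3876) → reset → x⁺ = (-1.3353, -1.6782), jump to mode 1
Mode 1: flow for 0.4027 to horizon, guard not reached → x = (-0.6540, -1.6666)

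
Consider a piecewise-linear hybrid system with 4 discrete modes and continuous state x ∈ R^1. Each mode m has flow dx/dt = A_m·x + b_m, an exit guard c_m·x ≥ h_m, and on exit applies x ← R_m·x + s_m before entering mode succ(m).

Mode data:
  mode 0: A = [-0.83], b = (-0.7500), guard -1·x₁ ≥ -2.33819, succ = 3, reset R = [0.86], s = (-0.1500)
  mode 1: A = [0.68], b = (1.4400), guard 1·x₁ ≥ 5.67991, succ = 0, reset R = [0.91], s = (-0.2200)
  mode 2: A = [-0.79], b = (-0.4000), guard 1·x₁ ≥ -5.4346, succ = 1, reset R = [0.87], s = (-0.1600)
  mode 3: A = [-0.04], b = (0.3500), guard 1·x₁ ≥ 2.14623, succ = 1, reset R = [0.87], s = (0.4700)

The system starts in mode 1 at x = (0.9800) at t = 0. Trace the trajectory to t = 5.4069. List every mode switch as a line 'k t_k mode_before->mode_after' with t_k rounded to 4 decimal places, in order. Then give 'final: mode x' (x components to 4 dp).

Mode 1: guard c·x = 5.6799 hit at Δt = 1.3576 (t = 1.3576), x⁻ = (5.6799) → reset → x⁺ = (4.9487), jump to mode 0
Mode 0: guard c·x = -2.3382 hit at Δt = 0.7117 (t = 2.0693), x⁻ = (2.3382) → reset → x⁺ = (1.8608), jump to mode 3
Mode 3: guard c·x = 2.1462 hit at Δt = 1.0577 (t = 3.1270), x⁻ = (2.1462) → reset → x⁺ = (2.3372), jump to mode 1
Mode 1: guard c·x = 5.6799 hit at Δt = 0.8233 (t = 3.9503), x⁻ = (5.6799) → reset → x⁺ = (4.9487), jump to mode 0
Mode 0: guard c·x = -2.3382 hit at Δt = 0.7117 (t = 4.6620), x⁻ = (2.3382) → reset → x⁺ = (1.8608), jump to mode 3
Mode 3: flow for 0.7449 to horizon, guard not reached → x = (2.0631)

1 1.3576 1->0
2 2.0693 0->3
3 3.1270 3->1
4 3.9503 1->0
5 4.6620 0->3
final: 3 2.0631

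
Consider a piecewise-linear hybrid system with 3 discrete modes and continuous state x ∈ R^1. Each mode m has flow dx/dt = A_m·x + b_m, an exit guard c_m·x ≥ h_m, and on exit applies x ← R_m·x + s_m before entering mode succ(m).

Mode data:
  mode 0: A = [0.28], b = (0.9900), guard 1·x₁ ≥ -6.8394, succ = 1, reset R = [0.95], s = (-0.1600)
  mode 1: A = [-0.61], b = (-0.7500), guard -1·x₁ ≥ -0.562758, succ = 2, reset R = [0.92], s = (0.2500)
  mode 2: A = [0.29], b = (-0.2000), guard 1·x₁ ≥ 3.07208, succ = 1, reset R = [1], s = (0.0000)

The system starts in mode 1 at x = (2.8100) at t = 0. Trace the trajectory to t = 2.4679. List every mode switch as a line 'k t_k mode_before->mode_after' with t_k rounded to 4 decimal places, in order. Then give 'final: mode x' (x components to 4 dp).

1 1.3322 1->2
final: 2 0.7982

Mode 1: guard c·x = -0.5628 hit at Δt = 1.3322 (t = 1.3322), x⁻ = (0.5628) → reset → x⁺ = (0.7677), jump to mode 2
Mode 2: flow for 1.1357 to horizon, guard not reached → x = (0.7982)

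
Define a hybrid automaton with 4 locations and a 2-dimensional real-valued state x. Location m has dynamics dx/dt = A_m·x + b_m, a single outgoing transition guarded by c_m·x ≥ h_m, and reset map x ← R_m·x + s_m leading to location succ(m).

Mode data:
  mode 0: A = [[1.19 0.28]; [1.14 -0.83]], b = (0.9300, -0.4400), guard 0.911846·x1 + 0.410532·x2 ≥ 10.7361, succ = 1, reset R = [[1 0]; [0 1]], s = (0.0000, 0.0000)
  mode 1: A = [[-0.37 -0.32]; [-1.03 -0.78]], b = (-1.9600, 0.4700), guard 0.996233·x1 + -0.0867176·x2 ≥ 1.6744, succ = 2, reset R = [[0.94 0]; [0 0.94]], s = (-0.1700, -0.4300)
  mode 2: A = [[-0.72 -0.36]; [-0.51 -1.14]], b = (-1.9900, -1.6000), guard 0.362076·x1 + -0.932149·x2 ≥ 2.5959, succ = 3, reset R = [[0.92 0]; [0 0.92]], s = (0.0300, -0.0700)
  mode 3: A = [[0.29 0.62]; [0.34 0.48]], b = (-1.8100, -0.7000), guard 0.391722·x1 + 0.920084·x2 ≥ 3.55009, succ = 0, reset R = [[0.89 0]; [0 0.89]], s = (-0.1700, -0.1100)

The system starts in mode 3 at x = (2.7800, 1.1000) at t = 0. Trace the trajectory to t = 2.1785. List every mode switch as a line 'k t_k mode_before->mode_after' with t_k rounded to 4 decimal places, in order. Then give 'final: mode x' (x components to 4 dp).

Mode 3: guard c·x = 3.5501 hit at Δt = 1.4164 (t = 1.4164), x⁻ = (2.8934, 2.6266) → reset → x⁺ = (2.4051, 2.2277), jump to mode 0
Mode 0: flow for 0.7621 to horizon, guard not reached → x = (8.0746, 4.2050)

1 1.4164 3->0
final: 0 8.0746 4.2050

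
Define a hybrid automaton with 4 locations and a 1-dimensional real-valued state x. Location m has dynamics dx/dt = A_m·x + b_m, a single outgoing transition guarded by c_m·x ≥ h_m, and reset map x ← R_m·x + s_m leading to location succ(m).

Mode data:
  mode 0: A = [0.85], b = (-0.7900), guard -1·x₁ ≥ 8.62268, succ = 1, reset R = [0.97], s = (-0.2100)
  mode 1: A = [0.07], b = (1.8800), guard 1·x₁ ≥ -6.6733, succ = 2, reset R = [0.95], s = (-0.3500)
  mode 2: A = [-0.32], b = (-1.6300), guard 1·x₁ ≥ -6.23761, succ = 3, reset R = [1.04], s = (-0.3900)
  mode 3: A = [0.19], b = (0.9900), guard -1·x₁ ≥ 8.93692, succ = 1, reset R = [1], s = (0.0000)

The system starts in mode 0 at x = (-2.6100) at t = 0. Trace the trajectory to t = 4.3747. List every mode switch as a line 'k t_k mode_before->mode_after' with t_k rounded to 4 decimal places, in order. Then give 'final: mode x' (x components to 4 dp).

Mode 0: guard c·x = 8.6227 hit at Δt = 1.1680 (t = 1.1680), x⁻ = (-8.6227) → reset → x⁺ = (-8.5740), jump to mode 1
Mode 1: guard c·x = -6.6733 hit at Δt = 1.4129 (t = 2.5809), x⁻ = (-6.6733) → reset → x⁺ = (-6.6896), jump to mode 2
Mode 2: guard c·x = -6.2376 hit at Δt = 1.0407 (t = 3.6216), x⁻ = (-6.2376) → reset → x⁺ = (-6.8771), jump to mode 3
Mode 3: flow for 0.7531 to horizon, guard not reached → x = (-7.1335)

1 1.1680 0->1
2 2.5809 1->2
3 3.6216 2->3
final: 3 -7.1335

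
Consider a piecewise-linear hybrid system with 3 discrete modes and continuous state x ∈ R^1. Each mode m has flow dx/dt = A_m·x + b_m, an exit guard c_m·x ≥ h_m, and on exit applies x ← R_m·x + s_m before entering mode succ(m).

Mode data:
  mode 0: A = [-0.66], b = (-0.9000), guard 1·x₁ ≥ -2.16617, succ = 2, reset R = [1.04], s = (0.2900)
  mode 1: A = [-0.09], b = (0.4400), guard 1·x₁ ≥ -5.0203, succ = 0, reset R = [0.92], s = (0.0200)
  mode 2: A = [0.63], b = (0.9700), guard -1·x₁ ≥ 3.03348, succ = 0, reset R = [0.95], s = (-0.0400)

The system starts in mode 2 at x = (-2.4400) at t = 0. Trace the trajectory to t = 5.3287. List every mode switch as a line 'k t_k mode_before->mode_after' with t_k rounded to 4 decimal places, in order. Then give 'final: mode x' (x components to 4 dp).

1 0.8037 2->0
2 1.8090 0->2
3 3.8112 2->0
4 4.8165 0->2
final: 2 -2.1240

Mode 2: guard c·x = 3.0335 hit at Δt = 0.8037 (t = 0.8037), x⁻ = (-3.0335) → reset → x⁺ = (-2.9218), jump to mode 0
Mode 0: guard c·x = -2.1662 hit at Δt = 1.0053 (t = 1.8090), x⁻ = (-2.1662) → reset → x⁺ = (-1.9628), jump to mode 2
Mode 2: guard c·x = 3.0335 hit at Δt = 2.0022 (t = 3.8112), x⁻ = (-3.0335) → reset → x⁺ = (-2.9218), jump to mode 0
Mode 0: guard c·x = -2.1662 hit at Δt = 1.0053 (t = 4.8165), x⁻ = (-2.1662) → reset → x⁺ = (-1.9628), jump to mode 2
Mode 2: flow for 0.5122 to horizon, guard not reached → x = (-2.1240)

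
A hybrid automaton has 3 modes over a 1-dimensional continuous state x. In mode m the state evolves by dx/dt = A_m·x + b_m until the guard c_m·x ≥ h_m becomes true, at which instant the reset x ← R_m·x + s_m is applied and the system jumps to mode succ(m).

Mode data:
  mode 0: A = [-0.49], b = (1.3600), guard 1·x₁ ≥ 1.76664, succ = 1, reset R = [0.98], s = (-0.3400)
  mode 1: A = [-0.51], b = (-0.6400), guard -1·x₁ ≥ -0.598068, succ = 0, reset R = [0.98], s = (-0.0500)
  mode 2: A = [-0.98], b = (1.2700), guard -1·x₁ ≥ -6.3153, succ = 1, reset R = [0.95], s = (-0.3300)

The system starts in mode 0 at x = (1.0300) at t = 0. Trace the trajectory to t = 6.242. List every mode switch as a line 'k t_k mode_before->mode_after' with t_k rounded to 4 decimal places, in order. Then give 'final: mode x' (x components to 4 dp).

Mode 0: guard c·x = 1.7666 hit at Δt = 1.1188 (t = 1.1188), x⁻ = (1.7666) → reset → x⁺ = (1.3913), jump to mode 1
Mode 1: guard c·x = -0.5981 hit at Δt = 0.6987 (t = 1.8175), x⁻ = (0.5981) → reset → x⁺ = (0.5361), jump to mode 0
Mode 0: guard c·x = 1.7666 hit at Δt = 1.6273 (t = 3.4448), x⁻ = (1.7666) → reset → x⁺ = (1.3913), jump to mode 1
Mode 1: guard c·x = -0.5981 hit at Δt = 0.6987 (t = 4.1435), x⁻ = (0.5981) → reset → x⁺ = (0.5361), jump to mode 0
Mode 0: guard c·x = 1.7666 hit at Δt = 1.6273 (t = 5.7708), x⁻ = (1.7666) → reset → x⁺ = (1.3913), jump to mode 1
Mode 1: flow for 0.4712 to horizon, guard not reached → x = (0.8261)

1 1.1188 0->1
2 1.8175 1->0
3 3.4448 0->1
4 4.1435 1->0
5 5.7708 0->1
final: 1 0.8261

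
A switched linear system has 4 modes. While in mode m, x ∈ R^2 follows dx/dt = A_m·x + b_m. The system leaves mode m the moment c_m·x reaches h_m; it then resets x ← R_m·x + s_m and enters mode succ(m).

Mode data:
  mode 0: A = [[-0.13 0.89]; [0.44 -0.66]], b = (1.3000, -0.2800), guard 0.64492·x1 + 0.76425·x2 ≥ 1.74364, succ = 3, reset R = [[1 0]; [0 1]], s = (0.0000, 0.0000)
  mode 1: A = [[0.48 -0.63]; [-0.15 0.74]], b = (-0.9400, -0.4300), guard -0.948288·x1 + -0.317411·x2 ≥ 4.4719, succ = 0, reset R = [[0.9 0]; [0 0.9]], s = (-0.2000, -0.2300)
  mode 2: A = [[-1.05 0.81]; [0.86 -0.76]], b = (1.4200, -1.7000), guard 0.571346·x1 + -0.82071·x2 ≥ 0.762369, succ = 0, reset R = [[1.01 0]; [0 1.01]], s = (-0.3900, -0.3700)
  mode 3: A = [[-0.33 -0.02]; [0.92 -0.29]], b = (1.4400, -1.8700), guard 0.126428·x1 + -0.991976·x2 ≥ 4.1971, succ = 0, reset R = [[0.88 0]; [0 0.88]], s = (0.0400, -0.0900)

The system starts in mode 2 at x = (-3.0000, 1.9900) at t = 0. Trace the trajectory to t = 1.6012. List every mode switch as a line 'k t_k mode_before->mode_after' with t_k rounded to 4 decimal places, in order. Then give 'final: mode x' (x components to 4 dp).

1 1.1133 2->0
final: 0 -0.3808 -1.1937

Mode 2: guard c·x = 0.7624 hit at Δt = 1.1133 (t = 1.1133), x⁻ = (-0.0955, -0.9954) → reset → x⁺ = (-0.4864, -1.3753), jump to mode 0
Mode 0: flow for 0.4879 to horizon, guard not reached → x = (-0.3808, -1.1937)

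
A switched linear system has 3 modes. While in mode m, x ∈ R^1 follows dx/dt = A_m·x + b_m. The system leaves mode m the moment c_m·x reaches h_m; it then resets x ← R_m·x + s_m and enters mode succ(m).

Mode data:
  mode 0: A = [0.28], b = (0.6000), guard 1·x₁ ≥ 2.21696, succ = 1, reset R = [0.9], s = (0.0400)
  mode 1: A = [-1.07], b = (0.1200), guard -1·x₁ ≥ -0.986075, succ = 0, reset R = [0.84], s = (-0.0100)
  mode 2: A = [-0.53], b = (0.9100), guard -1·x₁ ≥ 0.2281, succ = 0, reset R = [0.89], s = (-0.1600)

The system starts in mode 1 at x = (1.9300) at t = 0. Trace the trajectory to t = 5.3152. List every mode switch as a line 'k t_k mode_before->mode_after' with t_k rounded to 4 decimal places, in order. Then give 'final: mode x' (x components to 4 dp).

Mode 1: guard c·x = -0.9861 hit at Δt = 0.6845 (t = 0.6845), x⁻ = (0.9861) → reset → x⁺ = (0.8183), jump to mode 0
Mode 0: guard c·x = 2.2170 hit at Δt = 1.3816 (t = 2.0661), x⁻ = (2.2170) → reset → x⁺ = (2.0353), jump to mode 1
Mode 1: guard c·x = -0.9861 hit at Δt = 0.7371 (t = 2.8032), x⁻ = (0.9861) → reset → x⁺ = (0.8183), jump to mode 0
Mode 0: guard c·x = 2.2170 hit at Δt = 1.3816 (t = 4.1848), x⁻ = (2.2170) → reset → x⁺ = (2.0353), jump to mode 1
Mode 1: guard c·x = -0.9861 hit at Δt = 0.7371 (t = 4.9219), x⁻ = (0.9861) → reset → x⁺ = (0.8183), jump to mode 0
Mode 0: flow for 0.3933 to horizon, guard not reached → x = (1.1630)

1 0.6845 1->0
2 2.0661 0->1
3 2.8032 1->0
4 4.1848 0->1
5 4.9219 1->0
final: 0 1.1630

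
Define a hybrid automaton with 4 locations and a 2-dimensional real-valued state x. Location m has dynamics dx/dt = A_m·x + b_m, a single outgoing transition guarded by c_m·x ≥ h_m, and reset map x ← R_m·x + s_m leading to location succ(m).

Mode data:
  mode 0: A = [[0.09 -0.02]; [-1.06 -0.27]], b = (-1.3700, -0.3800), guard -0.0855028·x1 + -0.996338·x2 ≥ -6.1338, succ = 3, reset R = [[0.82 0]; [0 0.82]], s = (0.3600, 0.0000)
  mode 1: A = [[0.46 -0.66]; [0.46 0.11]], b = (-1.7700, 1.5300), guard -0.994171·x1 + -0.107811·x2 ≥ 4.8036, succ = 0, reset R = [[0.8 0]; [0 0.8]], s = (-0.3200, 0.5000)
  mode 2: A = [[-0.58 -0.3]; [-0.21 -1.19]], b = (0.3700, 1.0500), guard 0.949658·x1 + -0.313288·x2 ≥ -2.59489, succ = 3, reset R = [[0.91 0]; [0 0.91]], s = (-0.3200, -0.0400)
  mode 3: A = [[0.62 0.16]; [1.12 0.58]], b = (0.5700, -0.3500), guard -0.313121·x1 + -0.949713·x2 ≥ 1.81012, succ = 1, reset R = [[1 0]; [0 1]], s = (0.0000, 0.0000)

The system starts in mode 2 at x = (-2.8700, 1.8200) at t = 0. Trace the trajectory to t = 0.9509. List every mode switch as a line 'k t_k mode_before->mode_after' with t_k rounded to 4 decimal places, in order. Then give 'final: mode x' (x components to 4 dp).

1 0.5018 2->3
final: 3 -2.7060 0.2210

Mode 2: guard c·x = -2.5949 hit at Δt = 0.5018 (t = 0.5018), x⁻ = (-2.2059, 1.5961) → reset → x⁺ = (-2.3274, 1.4125), jump to mode 3
Mode 3: flow for 0.4491 to horizon, guard not reached → x = (-2.7060, 0.2210)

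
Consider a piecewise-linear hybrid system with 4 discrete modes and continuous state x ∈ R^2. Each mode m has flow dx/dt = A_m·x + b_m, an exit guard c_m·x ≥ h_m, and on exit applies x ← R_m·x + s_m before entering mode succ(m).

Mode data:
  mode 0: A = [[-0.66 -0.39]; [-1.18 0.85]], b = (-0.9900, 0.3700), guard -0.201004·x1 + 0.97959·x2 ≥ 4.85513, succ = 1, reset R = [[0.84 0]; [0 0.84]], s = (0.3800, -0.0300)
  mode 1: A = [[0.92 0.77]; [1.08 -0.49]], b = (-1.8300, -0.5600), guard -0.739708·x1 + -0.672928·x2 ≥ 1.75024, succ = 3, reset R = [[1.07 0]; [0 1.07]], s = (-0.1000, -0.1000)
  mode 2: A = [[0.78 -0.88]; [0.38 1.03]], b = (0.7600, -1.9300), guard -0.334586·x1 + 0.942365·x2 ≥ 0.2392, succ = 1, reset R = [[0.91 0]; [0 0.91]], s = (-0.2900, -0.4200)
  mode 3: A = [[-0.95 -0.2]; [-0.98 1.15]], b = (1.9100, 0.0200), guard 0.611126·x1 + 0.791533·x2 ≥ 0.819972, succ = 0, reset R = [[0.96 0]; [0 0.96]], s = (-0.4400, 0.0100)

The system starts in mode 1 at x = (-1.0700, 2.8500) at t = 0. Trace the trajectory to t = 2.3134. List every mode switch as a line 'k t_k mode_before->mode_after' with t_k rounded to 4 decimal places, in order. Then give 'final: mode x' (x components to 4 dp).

1 0.7803 1->3
2 1.2842 3->0
3 1.7998 0->1
final: 1 -1.9512 1.8971

Mode 1: guard c·x = 1.7502 hit at Δt = 0.7803 (t = 0.7803), x⁻ = (-2.7075, 0.3752) → reset → x⁺ = (-2.9970, 0.3015), jump to mode 3
Mode 3: guard c·x = 0.8200 hit at Δt = 0.5039 (t = 1.2842), x⁻ = (-1.1872, 1.9525) → reset → x⁺ = (-1.5797, 1.8844), jump to mode 0
Mode 0: guard c·x = 4.8551 hit at Δt = 0.5156 (t = 1.7998), x⁻ = (-2.0950, 4.5264) → reset → x⁺ = (-1.3798, 3.7722), jump to mode 1
Mode 1: flow for 0.5136 to horizon, guard not reached → x = (-1.9512, 1.8971)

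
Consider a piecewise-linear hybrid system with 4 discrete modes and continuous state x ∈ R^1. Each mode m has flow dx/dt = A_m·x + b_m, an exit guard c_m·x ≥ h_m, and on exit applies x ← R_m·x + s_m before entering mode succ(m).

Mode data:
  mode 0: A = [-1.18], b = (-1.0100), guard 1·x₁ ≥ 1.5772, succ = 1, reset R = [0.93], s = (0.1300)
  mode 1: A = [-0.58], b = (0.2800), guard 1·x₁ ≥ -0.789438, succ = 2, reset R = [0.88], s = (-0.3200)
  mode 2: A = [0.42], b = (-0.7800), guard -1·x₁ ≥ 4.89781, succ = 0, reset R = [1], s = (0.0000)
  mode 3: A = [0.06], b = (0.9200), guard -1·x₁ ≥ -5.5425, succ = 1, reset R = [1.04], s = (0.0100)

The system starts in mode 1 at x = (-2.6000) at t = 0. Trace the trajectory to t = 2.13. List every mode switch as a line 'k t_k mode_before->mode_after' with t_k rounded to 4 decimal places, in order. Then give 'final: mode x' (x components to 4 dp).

1 1.5260 1->2
final: 2 -1.8440

Mode 1: guard c·x = -0.7894 hit at Δt = 1.5260 (t = 1.5260), x⁻ = (-0.7894) → reset → x⁺ = (-1.0147), jump to mode 2
Mode 2: flow for 0.6040 to horizon, guard not reached → x = (-1.8440)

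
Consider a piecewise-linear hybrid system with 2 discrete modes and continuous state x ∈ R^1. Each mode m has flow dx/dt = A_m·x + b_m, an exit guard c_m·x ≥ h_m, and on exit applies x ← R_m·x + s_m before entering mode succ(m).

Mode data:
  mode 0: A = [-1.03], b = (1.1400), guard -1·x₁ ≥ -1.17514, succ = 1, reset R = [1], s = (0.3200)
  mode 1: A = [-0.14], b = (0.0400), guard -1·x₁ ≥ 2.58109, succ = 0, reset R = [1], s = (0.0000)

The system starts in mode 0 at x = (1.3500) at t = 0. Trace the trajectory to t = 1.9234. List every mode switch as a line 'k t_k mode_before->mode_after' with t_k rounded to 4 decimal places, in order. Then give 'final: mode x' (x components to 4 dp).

1 1.2324 0->1
final: 1 1.3836

Mode 0: guard c·x = -1.1751 hit at Δt = 1.2324 (t = 1.2324), x⁻ = (1.1751) → reset → x⁺ = (1.4951), jump to mode 1
Mode 1: flow for 0.6910 to horizon, guard not reached → x = (1.3836)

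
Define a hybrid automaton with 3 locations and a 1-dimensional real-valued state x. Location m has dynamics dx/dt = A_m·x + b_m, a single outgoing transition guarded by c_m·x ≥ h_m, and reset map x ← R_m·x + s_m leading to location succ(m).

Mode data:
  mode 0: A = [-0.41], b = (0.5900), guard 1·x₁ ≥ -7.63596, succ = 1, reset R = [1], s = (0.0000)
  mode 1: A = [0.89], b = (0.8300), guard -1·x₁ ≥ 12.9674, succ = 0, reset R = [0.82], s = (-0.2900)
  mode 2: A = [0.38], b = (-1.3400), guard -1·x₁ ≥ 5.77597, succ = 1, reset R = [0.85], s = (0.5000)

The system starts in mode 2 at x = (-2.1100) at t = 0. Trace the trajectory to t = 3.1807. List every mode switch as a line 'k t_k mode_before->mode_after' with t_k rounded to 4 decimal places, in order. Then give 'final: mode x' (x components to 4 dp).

1 1.3185 2->1
2 2.7136 1->0
final: 0 -8.7686

Mode 2: guard c·x = 5.7760 hit at Δt = 1.3185 (t = 1.3185), x⁻ = (-5.7760) → reset → x⁺ = (-4.4096), jump to mode 1
Mode 1: guard c·x = 12.9674 hit at Δt = 1.3951 (t = 2.7136), x⁻ = (-12.9674) → reset → x⁺ = (-10.9233), jump to mode 0
Mode 0: flow for 0.4671 to horizon, guard not reached → x = (-8.7686)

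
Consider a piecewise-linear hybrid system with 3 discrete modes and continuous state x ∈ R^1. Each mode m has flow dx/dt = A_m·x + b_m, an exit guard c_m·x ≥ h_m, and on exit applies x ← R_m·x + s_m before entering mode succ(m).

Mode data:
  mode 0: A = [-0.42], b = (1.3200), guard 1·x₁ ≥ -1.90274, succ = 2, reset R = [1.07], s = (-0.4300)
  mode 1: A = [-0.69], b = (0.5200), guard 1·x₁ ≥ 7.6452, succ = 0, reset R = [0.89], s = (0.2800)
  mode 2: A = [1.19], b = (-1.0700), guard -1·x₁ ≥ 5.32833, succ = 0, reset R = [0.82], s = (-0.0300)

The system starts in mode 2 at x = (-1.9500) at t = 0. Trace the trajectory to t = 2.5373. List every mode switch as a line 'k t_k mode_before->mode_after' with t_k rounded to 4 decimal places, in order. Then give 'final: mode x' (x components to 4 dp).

Mode 2: guard c·x = 5.3283 hit at Δt = 0.6571 (t = 0.6571), x⁻ = (-5.3283) → reset → x⁺ = (-4.3992), jump to mode 0
Mode 0: guard c·x = -1.9027 hit at Δt = 0.9571 (t = 1.6142), x⁻ = (-1.9027) → reset → x⁺ = (-2.4659), jump to mode 2
Mode 2: guard c·x = 5.3283 hit at Δt = 0.5172 (t = 2.1314), x⁻ = (-5.3283) → reset → x⁺ = (-4.3992), jump to mode 0
Mode 0: flow for 0.4059 to horizon, guard not reached → x = (-3.2172)

1 0.6571 2->0
2 1.6142 0->2
3 2.1314 2->0
final: 0 -3.2172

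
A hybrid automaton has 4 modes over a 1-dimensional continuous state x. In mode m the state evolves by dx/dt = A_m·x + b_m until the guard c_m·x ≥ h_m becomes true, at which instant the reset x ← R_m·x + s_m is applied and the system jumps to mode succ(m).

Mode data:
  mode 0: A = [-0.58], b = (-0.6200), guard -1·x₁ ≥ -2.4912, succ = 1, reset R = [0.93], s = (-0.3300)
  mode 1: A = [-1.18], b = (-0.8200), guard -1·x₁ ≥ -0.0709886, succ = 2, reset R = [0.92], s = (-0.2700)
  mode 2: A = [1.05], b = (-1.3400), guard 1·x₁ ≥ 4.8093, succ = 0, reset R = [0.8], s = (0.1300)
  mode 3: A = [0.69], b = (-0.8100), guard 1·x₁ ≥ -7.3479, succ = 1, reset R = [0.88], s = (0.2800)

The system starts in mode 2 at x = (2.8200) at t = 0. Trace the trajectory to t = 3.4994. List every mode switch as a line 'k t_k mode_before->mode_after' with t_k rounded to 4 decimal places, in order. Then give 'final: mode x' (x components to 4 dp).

1 0.7885 2->0
2 1.3900 0->1
3 2.4520 1->2
final: 2 -3.1716

Mode 2: guard c·x = 4.8093 hit at Δt = 0.7885 (t = 0.7885), x⁻ = (4.8093) → reset → x⁺ = (3.9774), jump to mode 0
Mode 0: guard c·x = -2.4912 hit at Δt = 0.6015 (t = 1.3900), x⁻ = (2.4912) → reset → x⁺ = (1.9868), jump to mode 1
Mode 1: guard c·x = -0.0710 hit at Δt = 1.0620 (t = 2.4520), x⁻ = (0.0710) → reset → x⁺ = (-0.2047), jump to mode 2
Mode 2: flow for 1.0474 to horizon, guard not reached → x = (-3.1716)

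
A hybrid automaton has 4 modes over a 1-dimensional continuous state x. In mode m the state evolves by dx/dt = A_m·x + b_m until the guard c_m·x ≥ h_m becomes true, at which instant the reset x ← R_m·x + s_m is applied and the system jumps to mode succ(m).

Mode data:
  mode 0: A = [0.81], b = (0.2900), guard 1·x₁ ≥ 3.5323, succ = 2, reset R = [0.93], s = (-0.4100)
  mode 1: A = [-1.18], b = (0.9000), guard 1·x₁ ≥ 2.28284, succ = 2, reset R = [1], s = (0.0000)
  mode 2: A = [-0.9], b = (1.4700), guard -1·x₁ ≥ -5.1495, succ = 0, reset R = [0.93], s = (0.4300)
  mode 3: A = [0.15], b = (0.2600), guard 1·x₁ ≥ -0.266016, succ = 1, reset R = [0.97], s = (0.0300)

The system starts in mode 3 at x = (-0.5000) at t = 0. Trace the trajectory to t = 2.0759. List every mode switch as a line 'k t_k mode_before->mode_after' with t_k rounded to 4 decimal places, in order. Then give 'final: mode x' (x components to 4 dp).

1 1.1581 3->1
final: 1 0.4273

Mode 3: guard c·x = -0.2660 hit at Δt = 1.1581 (t = 1.1581), x⁻ = (-0.2660) → reset → x⁺ = (-0.2280), jump to mode 1
Mode 1: flow for 0.9178 to horizon, guard not reached → x = (0.4273)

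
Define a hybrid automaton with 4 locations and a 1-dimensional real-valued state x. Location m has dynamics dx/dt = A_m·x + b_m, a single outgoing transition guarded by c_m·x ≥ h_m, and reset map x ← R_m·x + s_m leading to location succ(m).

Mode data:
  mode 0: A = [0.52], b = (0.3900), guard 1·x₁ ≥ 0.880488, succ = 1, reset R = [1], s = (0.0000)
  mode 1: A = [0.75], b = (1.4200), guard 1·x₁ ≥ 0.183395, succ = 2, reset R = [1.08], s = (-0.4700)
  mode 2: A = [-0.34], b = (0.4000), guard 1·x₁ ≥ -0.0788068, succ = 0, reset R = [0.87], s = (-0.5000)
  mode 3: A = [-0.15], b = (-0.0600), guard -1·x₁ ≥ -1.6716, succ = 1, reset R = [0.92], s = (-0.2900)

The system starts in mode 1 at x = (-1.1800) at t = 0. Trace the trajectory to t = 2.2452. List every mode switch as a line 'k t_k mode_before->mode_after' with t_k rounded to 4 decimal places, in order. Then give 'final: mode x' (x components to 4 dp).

1 1.4248 1->2
2 1.8457 2->0
final: 0 -0.5267

Mode 1: guard c·x = 0.1834 hit at Δt = 1.4248 (t = 1.4248), x⁻ = (0.1834) → reset → x⁺ = (-0.2719), jump to mode 2
Mode 2: guard c·x = -0.0788 hit at Δt = 0.4209 (t = 1.8457), x⁻ = (-0.0788) → reset → x⁺ = (-0.5686), jump to mode 0
Mode 0: flow for 0.3995 to horizon, guard not reached → x = (-0.5267)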